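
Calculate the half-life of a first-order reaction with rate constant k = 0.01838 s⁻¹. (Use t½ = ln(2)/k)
37.71 s

t½ = ln(2)/k = 0.6931/0.01838 = 37.71 s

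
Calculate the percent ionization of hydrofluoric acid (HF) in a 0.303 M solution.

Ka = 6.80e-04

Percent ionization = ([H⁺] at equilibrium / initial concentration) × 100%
Percent ionization = 4.63%

Let x = [H⁺]. Ka = x²/(C - x) ⇒ x² + (6.80e-04)x - (6.80e-04)(0.303) = 0. x = 1.4018e-02. Percent = (1.4018e-02/0.303) × 100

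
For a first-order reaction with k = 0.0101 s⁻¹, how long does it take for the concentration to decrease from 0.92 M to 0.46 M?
68.63 s

From ln[A] = ln[A]₀ - k·t: t = ln([A]₀/[A])/k = ln(0.92/0.46)/0.0101 = ln(2.0000)/0.0101 = 0.6931/0.0101 = 68.63 s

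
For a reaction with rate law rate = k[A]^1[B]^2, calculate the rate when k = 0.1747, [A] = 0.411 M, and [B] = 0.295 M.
0.006249 M/s

rate = k·[A]^1·[B]^2 = 0.1747·(0.411)^1·(0.295)^2 = 0.1747·0.411·0.087025 = 0.006249 M/s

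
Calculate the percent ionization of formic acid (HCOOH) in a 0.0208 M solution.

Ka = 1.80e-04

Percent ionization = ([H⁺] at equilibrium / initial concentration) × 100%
Percent ionization = 8.88%

Let x = [H⁺]. Ka = x²/(C - x) ⇒ x² + (1.80e-04)x - (1.80e-04)(0.0208) = 0. x = 1.8470e-03. Percent = (1.8470e-03/0.0208) × 100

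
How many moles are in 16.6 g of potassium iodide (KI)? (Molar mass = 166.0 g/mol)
Moles = 16.6 g ÷ 166.0 g/mol = 0.1 mol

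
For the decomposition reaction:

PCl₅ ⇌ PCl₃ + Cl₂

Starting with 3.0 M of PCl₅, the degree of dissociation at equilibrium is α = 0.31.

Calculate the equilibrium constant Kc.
K_c = 0.4178

x = α·[A]₀ = 0.31 × 3.0 = 0.93 M dissociated.
At eq: [PCl₅] = 3.0 − 0.93 = 2.07 M; [PCl₃] = [Cl₂] = x = 0.93 M.
Kc = [PCl₃][Cl₂]/[PCl₅] = (0.93)²/2.07 = 0.4178.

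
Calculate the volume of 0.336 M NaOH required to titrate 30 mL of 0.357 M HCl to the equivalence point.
V_{base} = 31.9 mL

At equivalence: moles acid = moles base.
moles HCl = 0.357 M × 0.03 L = 0.01071 mol
V_NaOH = 0.01071 mol ÷ 0.336 M = 0.03187 L = 31.9 mL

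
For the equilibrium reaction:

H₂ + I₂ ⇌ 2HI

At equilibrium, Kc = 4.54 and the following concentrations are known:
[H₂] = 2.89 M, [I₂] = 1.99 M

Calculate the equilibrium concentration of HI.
[HI] = 5.1098 M

Kc = ([HI]^2) / ([H₂] × [I₂]) = 4.54
[HI]^2 = Kc · (reactant terms)/(other product terms) = 4.54 · 5.7511 / 1 = 26.11
[HI] = (26.11)^(1/2) = 5.1098 M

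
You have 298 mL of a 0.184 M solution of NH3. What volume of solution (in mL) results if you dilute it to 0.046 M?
Using M₁V₁ = M₂V₂:
0.184 × 298 = 0.046 × V₂
V₂ = (0.184 × 298) / 0.046 = 1192 mL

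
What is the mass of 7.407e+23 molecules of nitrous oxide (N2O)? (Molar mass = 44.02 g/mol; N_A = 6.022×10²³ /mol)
Moles = 7.407e+23 ÷ 6.022×10²³ = 1.22999 mol
Mass = 1.22999 mol × 44.02 g/mol = 54.14 g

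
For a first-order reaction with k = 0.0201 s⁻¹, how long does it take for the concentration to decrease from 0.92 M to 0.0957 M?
112.59 s

From ln[A] = ln[A]₀ - k·t: t = ln([A]₀/[A])/k = ln(0.92/0.0957)/0.0201 = ln(9.6134)/0.0201 = 2.2632/0.0201 = 112.59 s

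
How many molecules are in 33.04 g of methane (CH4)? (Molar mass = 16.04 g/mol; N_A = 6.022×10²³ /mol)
Moles = 33.04 g ÷ 16.04 g/mol = 2.05985 mol
Molecules = 2.05985 mol × 6.022×10²³ /mol = 1.240e+24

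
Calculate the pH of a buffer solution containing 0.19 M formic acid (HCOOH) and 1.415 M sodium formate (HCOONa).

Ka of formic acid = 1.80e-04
pH = 4.62

pKa = -log(1.80e-04) = 3.74. pH = pKa + log([A⁻]/[HA]) = 3.74 + log(1.415/0.19)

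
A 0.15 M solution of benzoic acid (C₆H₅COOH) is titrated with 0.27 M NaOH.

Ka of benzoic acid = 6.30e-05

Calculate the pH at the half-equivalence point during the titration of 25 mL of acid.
pH = pKa = 4.20

At the half-equivalence point, [HA] = [A⁻], so by Henderson–Hasselbalch pH = pKa + log(1) = pKa.
pKa = −log(6.30e-05) = 4.20.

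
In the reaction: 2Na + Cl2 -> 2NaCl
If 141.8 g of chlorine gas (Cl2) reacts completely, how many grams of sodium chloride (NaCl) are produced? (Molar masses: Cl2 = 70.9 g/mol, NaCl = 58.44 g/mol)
Moles of Cl2 = 141.8 g ÷ 70.9 g/mol = 2 mol
Mole ratio: 2 mol NaCl / 1 mol Cl2
Moles of NaCl = 2 × (2/1) = 4 mol
Mass of NaCl = 4 mol × 58.44 g/mol = 233.8 g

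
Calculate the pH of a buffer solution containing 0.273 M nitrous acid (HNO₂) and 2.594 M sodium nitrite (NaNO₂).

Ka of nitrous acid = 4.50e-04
pH = 4.32

pKa = -log(4.50e-04) = 3.35. pH = pKa + log([A⁻]/[HA]) = 3.35 + log(2.594/0.273)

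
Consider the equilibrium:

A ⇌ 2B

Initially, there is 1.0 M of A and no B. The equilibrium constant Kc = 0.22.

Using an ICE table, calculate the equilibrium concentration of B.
[B] = 0.417 M

ICE: [A] = 1.0 − x, [B] = 2x.
Kc = (2x)²/(1.0 − x) = 0.22 ⇒ 4x² + 0.22x − 0.22 = 0.
x = (−0.22 + √(0.22² + 4·4·0.22))/(2·4) = (−0.22 + √3.5684)/8 = 0.20863.
[B] = 2x = 0.417 M.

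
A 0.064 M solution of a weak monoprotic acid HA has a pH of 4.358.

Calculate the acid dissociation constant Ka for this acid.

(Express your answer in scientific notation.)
K_a = 3.01e-08

[H⁺] = 10^(−pH) = 10^(−4.358) = 4.385e-05 M. For HA ⇌ H⁺ + A⁻, Ka = x²/(C − x) = (4.385e-05)²/(0.064 − 4.385e-05) = 3.01e-08.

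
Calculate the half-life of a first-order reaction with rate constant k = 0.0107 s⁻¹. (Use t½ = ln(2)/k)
64.78 s

t½ = ln(2)/k = 0.6931/0.0107 = 64.78 s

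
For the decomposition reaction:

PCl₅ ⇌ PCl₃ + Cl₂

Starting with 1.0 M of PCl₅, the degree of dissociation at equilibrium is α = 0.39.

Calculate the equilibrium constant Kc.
K_c = 0.2493

x = α·[A]₀ = 0.39 × 1.0 = 0.39 M dissociated.
At eq: [PCl₅] = 1.0 − 0.39 = 0.61 M; [PCl₃] = [Cl₂] = x = 0.39 M.
Kc = [PCl₃][Cl₂]/[PCl₅] = (0.39)²/0.61 = 0.2493.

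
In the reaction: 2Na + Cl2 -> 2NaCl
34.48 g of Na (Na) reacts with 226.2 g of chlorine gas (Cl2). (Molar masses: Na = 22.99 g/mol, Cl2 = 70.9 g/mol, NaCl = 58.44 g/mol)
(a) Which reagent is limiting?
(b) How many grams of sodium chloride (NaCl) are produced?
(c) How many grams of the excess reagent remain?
(a) Na, (b) 87.65 g, (c) 173 g

Moles of Na = 34.48 g ÷ 22.99 g/mol = 1.49978 mol
Moles of Cl2 = 226.2 g ÷ 70.9 g/mol = 3.19041 mol
Moles ÷ coefficient: Na: 1.49978/2 = 0.7499, Cl2: 3.19041/1 = 3.19
(a) Na has the smaller value, so Na is the limiting reagent.
(b) Moles of NaCl = 1.49978 mol Na × (2/2) = 1.49978 mol; mass = 1.49978 mol × 58.44 g/mol = 87.65 g
(c) Cl2 consumed = 1.49978 × (1/2) = 0.749891 mol; remaining = 3.19041 − 0.749891 = 2.44052 mol; mass = 2.44052 mol × 70.9 g/mol = 173 g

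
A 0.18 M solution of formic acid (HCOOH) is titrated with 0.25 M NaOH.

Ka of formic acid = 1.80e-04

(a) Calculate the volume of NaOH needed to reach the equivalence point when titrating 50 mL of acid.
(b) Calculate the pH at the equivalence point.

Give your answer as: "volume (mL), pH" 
V = 36.0 mL, pH = 8.38

(a) At equivalence: moles acid = moles base.
moles acid = 0.18 × 0.05 = 0.009 mol; V_NaOH = 0.009/0.25 = 0.036 L = 36.0 mL.
(b) At equivalence, all acid → conjugate base A⁻ at [A⁻] = 0.009/0.086 = 0.1047 M.
Kb = Kw/Ka = 1.0e-14/1.80e-04 = 5.556e-11; [OH⁻] = √(Kb·[A⁻]) = 2.411e-06; pOH = 5.62; pH = 14 − pOH = 8.38.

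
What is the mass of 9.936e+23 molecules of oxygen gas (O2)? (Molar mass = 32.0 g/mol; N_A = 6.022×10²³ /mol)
Moles = 9.936e+23 ÷ 6.022×10²³ = 1.64995 mol
Mass = 1.64995 mol × 32.0 g/mol = 52.8 g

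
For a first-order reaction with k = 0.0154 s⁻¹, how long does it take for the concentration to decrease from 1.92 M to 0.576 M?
78.18 s

From ln[A] = ln[A]₀ - k·t: t = ln([A]₀/[A])/k = ln(1.92/0.576)/0.0154 = ln(3.3333)/0.0154 = 1.2040/0.0154 = 78.18 s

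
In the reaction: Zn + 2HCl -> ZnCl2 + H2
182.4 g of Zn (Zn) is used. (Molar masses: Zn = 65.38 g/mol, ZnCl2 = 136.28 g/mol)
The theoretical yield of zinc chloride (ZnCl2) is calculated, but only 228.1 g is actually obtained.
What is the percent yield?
Moles of Zn = 182.4 g ÷ 65.38 g/mol = 2.78984 mol
Mole ratio: 1 mol ZnCl2 / 1 mol Zn
Moles of ZnCl2 = 2.78984 × (1/1) = 2.78984 mol
Theoretical yield = 2.78984 mol × 136.28 g/mol = 380.2 g
Actual yield = 228.1 g
Percent yield = (228.1 / 380.2) × 100% = 60.0%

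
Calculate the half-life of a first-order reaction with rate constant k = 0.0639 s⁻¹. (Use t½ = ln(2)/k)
10.85 s

t½ = ln(2)/k = 0.6931/0.0639 = 10.85 s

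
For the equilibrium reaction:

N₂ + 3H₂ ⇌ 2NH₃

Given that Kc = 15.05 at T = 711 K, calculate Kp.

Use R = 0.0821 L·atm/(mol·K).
K_p = 0.0044

Δn = (moles gaseous products) − (moles gaseous reactants) = -2
T = 711 K; RT = 0.0821 × 711 = 58.3731
Kp = Kc·(RT)^Δn = 15.05 × (58.3731)^-2 = 15.05 × 0.000293477 = 0.0044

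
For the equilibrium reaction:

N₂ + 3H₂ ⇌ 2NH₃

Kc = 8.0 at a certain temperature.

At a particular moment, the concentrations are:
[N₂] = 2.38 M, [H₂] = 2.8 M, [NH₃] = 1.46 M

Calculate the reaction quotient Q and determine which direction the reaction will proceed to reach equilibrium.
Q = 0.041, Q < K, reaction proceeds forward (toward products)

Q = ([NH₃]^2) / ([N₂] × [H₂]^3)
  = ((1.46)^2) / ((2.38)·(2.8)^3) = 2.1316/52.246 = 0.0408
Since Q = 0.0408 < Kc = 8.0, the reaction proceeds forward (toward products) to reach equilibrium.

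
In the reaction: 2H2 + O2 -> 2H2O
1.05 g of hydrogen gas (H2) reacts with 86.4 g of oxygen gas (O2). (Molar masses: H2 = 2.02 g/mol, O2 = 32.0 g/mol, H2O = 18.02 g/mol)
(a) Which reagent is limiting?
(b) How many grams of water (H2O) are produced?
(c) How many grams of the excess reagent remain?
(a) H2, (b) 9.367 g, (c) 78.08 g

Moles of H2 = 1.05 g ÷ 2.02 g/mol = 0.519802 mol
Moles of O2 = 86.4 g ÷ 32.0 g/mol = 2.7 mol
Moles ÷ coefficient: H2: 0.519802/2 = 0.2599, O2: 2.7/1 = 2.7
(a) H2 has the smaller value, so H2 is the limiting reagent.
(b) Moles of H2O = 0.519802 mol H2 × (2/2) = 0.519802 mol; mass = 0.519802 mol × 18.02 g/mol = 9.367 g
(c) O2 consumed = 0.519802 × (1/2) = 0.259901 mol; remaining = 2.7 − 0.259901 = 2.4401 mol; mass = 2.4401 mol × 32.0 g/mol = 78.08 g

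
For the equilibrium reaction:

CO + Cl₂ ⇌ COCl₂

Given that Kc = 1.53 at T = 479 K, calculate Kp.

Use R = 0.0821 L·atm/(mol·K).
K_p = 0.0389

Δn = (moles gaseous products) − (moles gaseous reactants) = -1
T = 479 K; RT = 0.0821 × 479 = 39.3259
Kp = Kc·(RT)^Δn = 1.53 × (39.3259)^-1 = 1.53 × 0.0254285 = 0.0389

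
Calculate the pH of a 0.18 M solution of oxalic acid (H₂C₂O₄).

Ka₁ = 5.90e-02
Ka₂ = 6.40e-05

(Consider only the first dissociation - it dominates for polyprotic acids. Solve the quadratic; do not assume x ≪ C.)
pH = 1.11

x² + Ka₁·x − Ka₁·C = 0 with Ka₁ = 5.90e-02, C = 0.18.
x = (−Ka₁ + √(Ka₁² + 4·Ka₁·C))/2 = 7.7693e-02 M, so pH = 1.11.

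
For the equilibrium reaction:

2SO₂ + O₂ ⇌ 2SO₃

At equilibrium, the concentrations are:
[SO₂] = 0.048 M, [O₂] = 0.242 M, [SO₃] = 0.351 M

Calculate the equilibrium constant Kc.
K_c = 2.21e+02

Kc = ([SO₃]^2) / ([SO₂]^2 × [O₂])
   = ((0.351)^2) / ((0.048)^2·(0.242))
   = 0.1232 / 0.00055757 = 2.21e+02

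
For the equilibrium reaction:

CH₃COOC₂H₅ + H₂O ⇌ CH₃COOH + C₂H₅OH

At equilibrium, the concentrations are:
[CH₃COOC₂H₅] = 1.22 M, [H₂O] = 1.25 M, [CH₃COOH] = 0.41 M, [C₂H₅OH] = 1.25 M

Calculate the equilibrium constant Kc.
K_c = 0.3361

Kc = ([CH₃COOH] × [C₂H₅OH]) / ([CH₃COOC₂H₅] × [H₂O])
   = ((0.41)·(1.25)) / ((1.22)·(1.25))
   = 0.5125 / 1.525 = 0.3361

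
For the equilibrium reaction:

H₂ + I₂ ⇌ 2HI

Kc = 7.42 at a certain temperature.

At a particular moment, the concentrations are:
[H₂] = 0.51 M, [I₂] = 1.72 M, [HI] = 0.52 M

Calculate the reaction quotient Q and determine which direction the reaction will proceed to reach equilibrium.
Q = 0.308, Q < K, reaction proceeds forward (toward products)

Q = ([HI]^2) / ([H₂] × [I₂])
  = ((0.52)^2) / ((0.51)·(1.72)) = 0.2704/0.8772 = 0.3083
Since Q = 0.3083 < Kc = 7.42, the reaction proceeds forward (toward products) to reach equilibrium.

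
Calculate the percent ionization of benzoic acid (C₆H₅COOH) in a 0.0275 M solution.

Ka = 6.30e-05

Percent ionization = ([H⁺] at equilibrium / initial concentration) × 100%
Percent ionization = 4.67%

Let x = [H⁺]. Ka = x²/(C - x) ⇒ x² + (6.30e-05)x - (6.30e-05)(0.0275) = 0. x = 1.2851e-03. Percent = (1.2851e-03/0.0275) × 100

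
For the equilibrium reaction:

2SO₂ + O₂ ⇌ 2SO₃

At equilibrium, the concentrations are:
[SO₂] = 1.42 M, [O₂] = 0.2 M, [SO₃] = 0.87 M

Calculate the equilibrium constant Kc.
K_c = 1.8769

Kc = ([SO₃]^2) / ([SO₂]^2 × [O₂])
   = ((0.87)^2) / ((1.42)^2·(0.2))
   = 0.7569 / 0.40328 = 1.8769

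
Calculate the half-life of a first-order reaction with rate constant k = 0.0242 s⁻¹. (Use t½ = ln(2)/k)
28.64 s

t½ = ln(2)/k = 0.6931/0.0242 = 28.64 s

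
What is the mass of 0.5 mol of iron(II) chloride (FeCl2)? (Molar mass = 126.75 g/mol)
Mass = 0.5 mol × 126.75 g/mol = 63.38 g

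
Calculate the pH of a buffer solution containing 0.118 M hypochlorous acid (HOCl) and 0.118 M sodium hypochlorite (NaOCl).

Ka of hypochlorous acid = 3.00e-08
pH = 7.52

pKa = -log(3.00e-08) = 7.52. pH = pKa + log([A⁻]/[HA]) = 7.52 + log(0.118/0.118)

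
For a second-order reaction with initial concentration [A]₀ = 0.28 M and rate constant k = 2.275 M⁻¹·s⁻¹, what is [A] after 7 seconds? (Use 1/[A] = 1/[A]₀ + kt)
0.0513 M

1/[A] = 1/[A]₀ + k·t = 1/0.28 + (2.275)·(7) = 3.5714 + 15.9250 = 19.4964
[A] = 1/19.4964 = 0.0513 M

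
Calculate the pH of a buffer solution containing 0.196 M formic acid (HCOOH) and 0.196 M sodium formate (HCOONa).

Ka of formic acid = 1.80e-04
pH = 3.74

pKa = -log(1.80e-04) = 3.74. pH = pKa + log([A⁻]/[HA]) = 3.74 + log(0.196/0.196)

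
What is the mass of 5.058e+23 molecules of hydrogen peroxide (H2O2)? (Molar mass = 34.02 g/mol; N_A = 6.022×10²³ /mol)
Moles = 5.058e+23 ÷ 6.022×10²³ = 0.83992 mol
Mass = 0.83992 mol × 34.02 g/mol = 28.57 g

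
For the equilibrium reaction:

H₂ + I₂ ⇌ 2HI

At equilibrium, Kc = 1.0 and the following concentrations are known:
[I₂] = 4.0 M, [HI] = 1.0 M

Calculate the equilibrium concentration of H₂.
[H₂] = 0.2500 M

Kc = ([HI]^2) / ([H₂] × [I₂]) = 1.0
[H₂]^1 = (product terms)/(Kc · other reactant terms) = 1 / (1.0 · 4) = 0.25
[H₂] = 0.2500 M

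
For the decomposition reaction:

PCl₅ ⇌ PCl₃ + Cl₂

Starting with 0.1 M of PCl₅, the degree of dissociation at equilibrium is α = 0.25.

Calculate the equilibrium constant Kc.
K_c = 0.0083

x = α·[A]₀ = 0.25 × 0.1 = 0.025 M dissociated.
At eq: [PCl₅] = 0.1 − 0.025 = 0.075 M; [PCl₃] = [Cl₂] = x = 0.025 M.
Kc = [PCl₃][Cl₂]/[PCl₅] = (0.025)²/0.075 = 0.008333.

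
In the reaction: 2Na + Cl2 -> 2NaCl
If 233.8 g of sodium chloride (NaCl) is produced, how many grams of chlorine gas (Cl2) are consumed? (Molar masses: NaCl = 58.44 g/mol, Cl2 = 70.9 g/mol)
Moles of NaCl = 233.8 g ÷ 58.44 g/mol = 4.00068 mol
Mole ratio: 1 mol Cl2 / 2 mol NaCl
Moles of Cl2 = 4.00068 × (1/2) = 2.00034 mol
Mass of Cl2 = 2.00034 mol × 70.9 g/mol = 141.8 g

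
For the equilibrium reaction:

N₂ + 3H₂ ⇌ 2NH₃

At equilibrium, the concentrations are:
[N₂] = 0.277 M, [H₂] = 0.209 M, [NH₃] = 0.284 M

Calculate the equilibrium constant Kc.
K_c = 31.8947

Kc = ([NH₃]^2) / ([N₂] × [H₂]^3)
   = ((0.284)^2) / ((0.277)·(0.209)^3)
   = 0.080656 / 0.0025288 = 31.8947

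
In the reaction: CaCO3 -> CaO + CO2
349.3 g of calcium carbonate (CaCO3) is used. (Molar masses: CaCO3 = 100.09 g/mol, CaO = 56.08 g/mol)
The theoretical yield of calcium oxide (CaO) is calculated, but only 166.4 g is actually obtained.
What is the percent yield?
Moles of CaCO3 = 349.3 g ÷ 100.09 g/mol = 3.48986 mol
Mole ratio: 1 mol CaO / 1 mol CaCO3
Moles of CaO = 3.48986 × (1/1) = 3.48986 mol
Theoretical yield = 3.48986 mol × 56.08 g/mol = 195.71 g
Actual yield = 166.4 g
Percent yield = (166.4 / 195.71) × 100% = 85.0%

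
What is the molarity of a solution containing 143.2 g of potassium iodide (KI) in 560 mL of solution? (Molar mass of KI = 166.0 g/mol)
Moles of KI = 143.2 g ÷ 166.0 g/mol = 0.862651 mol
Volume = 560 mL = 0.56 L
Molarity = 0.862651 mol ÷ 0.56 L = 1.54 M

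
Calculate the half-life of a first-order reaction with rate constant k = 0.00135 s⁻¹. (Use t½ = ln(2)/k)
513.44 s

t½ = ln(2)/k = 0.6931/0.00135 = 513.44 s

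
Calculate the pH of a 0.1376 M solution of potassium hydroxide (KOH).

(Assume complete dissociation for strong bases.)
pH = 13.14

[OH⁻] = 0.1376 M for strong base. pOH = -log[OH⁻] = 0.86, pH = 14 - pOH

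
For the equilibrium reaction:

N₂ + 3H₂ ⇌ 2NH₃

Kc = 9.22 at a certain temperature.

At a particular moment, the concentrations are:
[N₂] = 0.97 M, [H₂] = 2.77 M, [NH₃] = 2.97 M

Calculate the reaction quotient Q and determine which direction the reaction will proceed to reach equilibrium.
Q = 0.428, Q < K, reaction proceeds forward (toward products)

Q = ([NH₃]^2) / ([N₂] × [H₂]^3)
  = ((2.97)^2) / ((0.97)·(2.77)^3) = 8.8209/20.616 = 0.4279
Since Q = 0.4279 < Kc = 9.22, the reaction proceeds forward (toward products) to reach equilibrium.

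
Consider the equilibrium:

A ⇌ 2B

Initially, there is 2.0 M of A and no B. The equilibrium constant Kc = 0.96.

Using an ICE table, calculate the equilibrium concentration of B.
[B] = 1.166 M

ICE: [A] = 2.0 − x, [B] = 2x.
Kc = (2x)²/(2.0 − x) = 0.96 ⇒ 4x² + 0.96x − 1.92 = 0.
x = (−0.96 + √(0.96² + 4·4·1.92))/(2·4) = (−0.96 + √31.642)/8 = 0.58314.
[B] = 2x = 1.166 M.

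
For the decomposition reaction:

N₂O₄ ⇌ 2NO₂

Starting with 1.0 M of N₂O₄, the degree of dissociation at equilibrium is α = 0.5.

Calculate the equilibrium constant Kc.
K_c = 2.0000

x = α·[A]₀ = 0.5 × 1.0 = 0.5 M dissociated.
At eq: [N₂O₄] = 1.0 − 0.5 = 0.5 M; [NO₂] = 2x = 1 M.
Kc = [NO₂]²/[N₂O₄] = (1)²/0.5 = 2.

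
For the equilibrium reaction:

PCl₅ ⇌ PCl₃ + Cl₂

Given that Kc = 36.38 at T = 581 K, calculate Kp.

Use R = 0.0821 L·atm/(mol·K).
K_p = 1.74e+03

Δn = (moles gaseous products) − (moles gaseous reactants) = 1
T = 581 K; RT = 0.0821 × 581 = 47.7001
Kp = Kc·(RT)^Δn = 36.38 × (47.7001)^1 = 36.38 × 47.7001 = 1.74e+03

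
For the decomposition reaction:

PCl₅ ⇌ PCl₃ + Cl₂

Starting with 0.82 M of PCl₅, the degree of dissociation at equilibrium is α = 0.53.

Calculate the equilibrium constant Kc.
K_c = 0.4901

x = α·[A]₀ = 0.53 × 0.82 = 0.4346 M dissociated.
At eq: [PCl₅] = 0.82 − 0.4346 = 0.3854 M; [PCl₃] = [Cl₂] = x = 0.4346 M.
Kc = [PCl₃][Cl₂]/[PCl₅] = (0.4346)²/0.3854 = 0.4901.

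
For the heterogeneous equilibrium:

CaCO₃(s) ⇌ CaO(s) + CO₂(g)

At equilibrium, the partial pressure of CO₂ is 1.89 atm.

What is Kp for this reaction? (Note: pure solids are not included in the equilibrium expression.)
K_p = 1.89

Solids (CaCO₃, CaO) have activity 1 and are excluded.
Kp = P(CO₂) = 1.89.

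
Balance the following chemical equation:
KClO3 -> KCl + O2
Balanced equation:
2KClO3 -> 2KCl + 3O2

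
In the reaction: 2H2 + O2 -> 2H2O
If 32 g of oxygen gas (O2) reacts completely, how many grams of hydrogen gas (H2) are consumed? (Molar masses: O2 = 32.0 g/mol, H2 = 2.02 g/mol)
Moles of O2 = 32 g ÷ 32.0 g/mol = 1 mol
Mole ratio: 2 mol H2 / 1 mol O2
Moles of H2 = 1 × (2/1) = 2 mol
Mass of H2 = 2 mol × 2.02 g/mol = 4.04 g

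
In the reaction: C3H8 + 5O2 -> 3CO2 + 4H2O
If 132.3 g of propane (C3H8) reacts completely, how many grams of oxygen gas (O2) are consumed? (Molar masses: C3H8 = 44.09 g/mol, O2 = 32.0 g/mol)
Moles of C3H8 = 132.3 g ÷ 44.09 g/mol = 3.00068 mol
Mole ratio: 5 mol O2 / 1 mol C3H8
Moles of O2 = 3.00068 × (5/1) = 15.0034 mol
Mass of O2 = 15.0034 mol × 32.0 g/mol = 480.1 g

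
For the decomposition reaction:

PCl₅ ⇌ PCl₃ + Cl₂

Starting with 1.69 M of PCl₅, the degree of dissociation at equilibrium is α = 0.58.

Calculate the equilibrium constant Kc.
K_c = 1.3536

x = α·[A]₀ = 0.58 × 1.69 = 0.9802 M dissociated.
At eq: [PCl₅] = 1.69 − 0.9802 = 0.7098 M; [PCl₃] = [Cl₂] = x = 0.9802 M.
Kc = [PCl₃][Cl₂]/[PCl₅] = (0.9802)²/0.7098 = 1.354.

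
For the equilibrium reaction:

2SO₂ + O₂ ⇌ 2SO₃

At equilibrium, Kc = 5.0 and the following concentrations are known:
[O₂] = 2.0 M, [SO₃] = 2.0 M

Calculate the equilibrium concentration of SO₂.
[SO₂] = 0.6325 M

Kc = ([SO₃]^2) / ([SO₂]^2 × [O₂]) = 5.0
[SO₂]^2 = (product terms)/(Kc · other reactant terms) = 4 / (5.0 · 2) = 0.4
[SO₂] = (0.4)^(1/2) = 0.6325 M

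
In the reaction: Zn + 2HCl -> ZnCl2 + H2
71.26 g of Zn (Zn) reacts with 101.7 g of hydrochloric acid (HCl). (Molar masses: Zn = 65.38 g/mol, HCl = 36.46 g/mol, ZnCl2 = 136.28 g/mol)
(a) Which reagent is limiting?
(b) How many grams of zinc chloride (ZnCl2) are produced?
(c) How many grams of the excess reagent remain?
(a) Zn, (b) 148.5 g, (c) 22.22 g

Moles of Zn = 71.26 g ÷ 65.38 g/mol = 1.08994 mol
Moles of HCl = 101.7 g ÷ 36.46 g/mol = 2.78936 mol
Moles ÷ coefficient: Zn: 1.08994/1 = 1.09, HCl: 2.78936/2 = 1.395
(a) Zn has the smaller value, so Zn is the limiting reagent.
(b) Moles of ZnCl2 = 1.08994 mol Zn × (1/1) = 1.08994 mol; mass = 1.08994 mol × 136.28 g/mol = 148.5 g
(c) HCl consumed = 1.08994 × (2/1) = 2.17987 mol; remaining = 2.78936 − 2.17987 = 0.609487 mol; mass = 0.609487 mol × 36.46 g/mol = 22.22 g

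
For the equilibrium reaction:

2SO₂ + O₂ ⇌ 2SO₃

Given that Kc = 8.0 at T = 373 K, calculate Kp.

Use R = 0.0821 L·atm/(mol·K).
K_p = 0.2612

Δn = (moles gaseous products) − (moles gaseous reactants) = -1
T = 373 K; RT = 0.0821 × 373 = 30.6233
Kp = Kc·(RT)^Δn = 8.0 × (30.6233)^-1 = 8.0 × 0.0326549 = 0.2612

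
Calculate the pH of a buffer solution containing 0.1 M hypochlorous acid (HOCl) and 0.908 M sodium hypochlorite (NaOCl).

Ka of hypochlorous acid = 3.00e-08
pH = 8.48

pKa = -log(3.00e-08) = 7.52. pH = pKa + log([A⁻]/[HA]) = 7.52 + log(0.908/0.1)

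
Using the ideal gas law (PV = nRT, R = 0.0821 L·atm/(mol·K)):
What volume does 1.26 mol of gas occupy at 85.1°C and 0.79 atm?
T = 85.1°C + 273.15 = 358.25 K
V = nRT/P = (1.26 × 0.0821 × 358.25) / 0.79
V = 46.91 L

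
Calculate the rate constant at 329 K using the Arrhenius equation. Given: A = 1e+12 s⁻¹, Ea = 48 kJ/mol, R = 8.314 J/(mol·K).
2.39e+04 s⁻¹

k = A·exp(-Ea/(R·T)) = 1e+12·exp(-48000/(8.314·329)) = 1e+12·exp(-17.5483) = 1e+12·2.3926e-08 = 2.39e+04 s⁻¹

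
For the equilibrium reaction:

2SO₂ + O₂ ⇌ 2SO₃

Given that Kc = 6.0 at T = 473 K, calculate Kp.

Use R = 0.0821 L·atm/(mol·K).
K_p = 0.1545

Δn = (moles gaseous products) − (moles gaseous reactants) = -1
T = 473 K; RT = 0.0821 × 473 = 38.8333
Kp = Kc·(RT)^Δn = 6.0 × (38.8333)^-1 = 6.0 × 0.0257511 = 0.1545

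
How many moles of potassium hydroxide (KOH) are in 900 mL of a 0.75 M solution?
Moles = Molarity × Volume (L)
Moles = 0.75 M × 0.9 L = 0.675 mol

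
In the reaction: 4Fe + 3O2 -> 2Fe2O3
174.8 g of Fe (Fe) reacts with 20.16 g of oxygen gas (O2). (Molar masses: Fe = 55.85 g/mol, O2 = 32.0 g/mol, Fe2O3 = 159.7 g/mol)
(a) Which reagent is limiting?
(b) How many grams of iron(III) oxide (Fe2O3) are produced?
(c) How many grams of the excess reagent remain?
(a) O2, (b) 67.07 g, (c) 127.9 g

Moles of Fe = 174.8 g ÷ 55.85 g/mol = 3.12981 mol
Moles of O2 = 20.16 g ÷ 32.0 g/mol = 0.63 mol
Moles ÷ coefficient: Fe: 3.12981/4 = 0.7825, O2: 0.63/3 = 0.21
(a) O2 has the smaller value, so O2 is the limiting reagent.
(b) Moles of Fe2O3 = 0.63 mol O2 × (2/3) = 0.42 mol; mass = 0.42 mol × 159.7 g/mol = 67.07 g
(c) Fe consumed = 0.63 × (4/3) = 0.84 mol; remaining = 3.12981 − 0.84 = 2.28981 mol; mass = 2.28981 mol × 55.85 g/mol = 127.9 g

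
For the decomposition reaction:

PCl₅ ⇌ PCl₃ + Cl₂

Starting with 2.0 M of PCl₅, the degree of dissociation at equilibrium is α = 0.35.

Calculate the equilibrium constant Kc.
K_c = 0.3769

x = α·[A]₀ = 0.35 × 2.0 = 0.7 M dissociated.
At eq: [PCl₅] = 2.0 − 0.7 = 1.3 M; [PCl₃] = [Cl₂] = x = 0.7 M.
Kc = [PCl₃][Cl₂]/[PCl₅] = (0.7)²/1.3 = 0.3769.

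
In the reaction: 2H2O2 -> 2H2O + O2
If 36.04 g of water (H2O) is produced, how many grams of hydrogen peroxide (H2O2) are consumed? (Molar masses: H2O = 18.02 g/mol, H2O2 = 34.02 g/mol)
Moles of H2O = 36.04 g ÷ 18.02 g/mol = 2 mol
Mole ratio: 2 mol H2O2 / 2 mol H2O
Moles of H2O2 = 2 × (2/2) = 2 mol
Mass of H2O2 = 2 mol × 34.02 g/mol = 68.04 g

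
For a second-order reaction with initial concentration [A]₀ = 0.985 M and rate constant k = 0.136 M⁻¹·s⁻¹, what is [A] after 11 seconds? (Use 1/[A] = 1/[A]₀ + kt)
0.3982 M

1/[A] = 1/[A]₀ + k·t = 1/0.985 + (0.136)·(11) = 1.0152 + 1.4960 = 2.5112
[A] = 1/2.5112 = 0.3982 M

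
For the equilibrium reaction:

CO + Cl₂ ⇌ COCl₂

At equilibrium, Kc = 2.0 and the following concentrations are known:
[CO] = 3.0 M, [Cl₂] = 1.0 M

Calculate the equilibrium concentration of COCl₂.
[COCl₂] = 6.0000 M

Kc = ([COCl₂]) / ([CO] × [Cl₂]) = 2.0
[COCl₂]^1 = Kc · (reactant terms)/(other product terms) = 2.0 · 3 / 1 = 6
[COCl₂] = 6.0000 M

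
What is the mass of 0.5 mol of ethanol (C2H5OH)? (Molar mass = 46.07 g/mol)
Mass = 0.5 mol × 46.07 g/mol = 23.04 g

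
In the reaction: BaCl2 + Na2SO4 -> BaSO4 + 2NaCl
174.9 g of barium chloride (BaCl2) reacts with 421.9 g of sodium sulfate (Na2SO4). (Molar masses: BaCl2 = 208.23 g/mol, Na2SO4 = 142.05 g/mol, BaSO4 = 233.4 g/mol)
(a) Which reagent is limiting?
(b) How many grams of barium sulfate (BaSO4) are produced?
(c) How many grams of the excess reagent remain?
(a) BaCl2, (b) 196 g, (c) 302.6 g

Moles of BaCl2 = 174.9 g ÷ 208.23 g/mol = 0.839937 mol
Moles of Na2SO4 = 421.9 g ÷ 142.05 g/mol = 2.97008 mol
Moles ÷ coefficient: BaCl2: 0.839937/1 = 0.8399, Na2SO4: 2.97008/1 = 2.97
(a) BaCl2 has the smaller value, so BaCl2 is the limiting reagent.
(b) Moles of BaSO4 = 0.839937 mol BaCl2 × (1/1) = 0.839937 mol; mass = 0.839937 mol × 233.4 g/mol = 196 g
(c) Na2SO4 consumed = 0.839937 × (1/1) = 0.839937 mol; remaining = 2.97008 − 0.839937 = 2.13014 mol; mass = 2.13014 mol × 142.05 g/mol = 302.6 g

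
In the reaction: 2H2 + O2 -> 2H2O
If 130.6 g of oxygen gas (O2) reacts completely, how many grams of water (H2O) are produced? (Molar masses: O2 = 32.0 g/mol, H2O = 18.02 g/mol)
Moles of O2 = 130.6 g ÷ 32.0 g/mol = 4.08125 mol
Mole ratio: 2 mol H2O / 1 mol O2
Moles of H2O = 4.08125 × (2/1) = 8.1625 mol
Mass of H2O = 8.1625 mol × 18.02 g/mol = 147.1 g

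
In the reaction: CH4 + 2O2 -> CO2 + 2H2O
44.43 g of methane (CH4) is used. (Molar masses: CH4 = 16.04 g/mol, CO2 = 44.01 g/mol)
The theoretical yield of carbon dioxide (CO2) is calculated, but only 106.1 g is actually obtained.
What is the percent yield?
Moles of CH4 = 44.43 g ÷ 16.04 g/mol = 2.76995 mol
Mole ratio: 1 mol CO2 / 1 mol CH4
Moles of CO2 = 2.76995 × (1/1) = 2.76995 mol
Theoretical yield = 2.76995 mol × 44.01 g/mol = 121.91 g
Actual yield = 106.1 g
Percent yield = (106.1 / 121.91) × 100% = 87.0%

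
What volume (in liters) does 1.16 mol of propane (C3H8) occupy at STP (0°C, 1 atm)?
At STP, 1 mol of gas occupies 22.4 L
Volume = 1.16 mol × 22.4 L/mol = 25.98 L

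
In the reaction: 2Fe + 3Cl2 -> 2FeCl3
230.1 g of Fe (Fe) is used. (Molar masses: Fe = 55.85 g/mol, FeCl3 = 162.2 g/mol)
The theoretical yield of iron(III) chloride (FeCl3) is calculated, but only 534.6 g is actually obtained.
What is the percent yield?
Moles of Fe = 230.1 g ÷ 55.85 g/mol = 4.11996 mol
Mole ratio: 2 mol FeCl3 / 2 mol Fe
Moles of FeCl3 = 4.11996 × (2/2) = 4.11996 mol
Theoretical yield = 4.11996 mol × 162.2 g/mol = 668.26 g
Actual yield = 534.6 g
Percent yield = (534.6 / 668.26) × 100% = 80.0%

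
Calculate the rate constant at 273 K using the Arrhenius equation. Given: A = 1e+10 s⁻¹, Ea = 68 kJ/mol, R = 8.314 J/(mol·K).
9.74e-04 s⁻¹

k = A·exp(-Ea/(R·T)) = 1e+10·exp(-68000/(8.314·273)) = 1e+10·exp(-29.9596) = 1e+10·9.7433e-14 = 9.74e-04 s⁻¹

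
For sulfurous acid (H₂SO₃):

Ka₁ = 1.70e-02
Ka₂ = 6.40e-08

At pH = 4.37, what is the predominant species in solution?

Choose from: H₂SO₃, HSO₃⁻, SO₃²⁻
HSO₃⁻

pKa1 = 1.77, pKa2 = 7.19. Each pKa is the crossover between adjacent species; pH = 4.37 lies in the region where HSO₃⁻ predominates.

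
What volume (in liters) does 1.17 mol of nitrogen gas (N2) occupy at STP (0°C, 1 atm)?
At STP, 1 mol of gas occupies 22.4 L
Volume = 1.17 mol × 22.4 L/mol = 26.21 L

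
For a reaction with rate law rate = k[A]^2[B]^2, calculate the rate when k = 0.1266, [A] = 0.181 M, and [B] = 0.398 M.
0.000657 M/s

rate = k·[A]^2·[B]^2 = 0.1266·(0.181)^2·(0.398)^2 = 0.1266·0.032761·0.158404 = 0.000657 M/s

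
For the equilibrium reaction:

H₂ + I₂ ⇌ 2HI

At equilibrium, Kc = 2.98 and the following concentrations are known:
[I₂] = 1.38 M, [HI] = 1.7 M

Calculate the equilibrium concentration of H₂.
[H₂] = 0.7028 M

Kc = ([HI]^2) / ([H₂] × [I₂]) = 2.98
[H₂]^1 = (product terms)/(Kc · other reactant terms) = 2.89 / (2.98 · 1.38) = 0.70275
[H₂] = 0.7028 M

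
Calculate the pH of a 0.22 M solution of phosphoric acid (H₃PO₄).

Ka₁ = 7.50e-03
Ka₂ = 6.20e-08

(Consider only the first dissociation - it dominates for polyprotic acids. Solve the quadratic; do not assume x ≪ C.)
pH = 1.43

x² + Ka₁·x − Ka₁·C = 0 with Ka₁ = 7.50e-03, C = 0.22.
x = (−Ka₁ + √(Ka₁² + 4·Ka₁·C))/2 = 3.7043e-02 M, so pH = 1.43.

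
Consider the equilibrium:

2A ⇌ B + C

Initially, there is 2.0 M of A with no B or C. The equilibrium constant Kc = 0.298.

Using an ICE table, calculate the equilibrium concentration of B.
[B] = 0.522 M

ICE: [A] = 2.0 − 2x, [B] = [C] = x.
Kc = x²/(2.0 − 2x)² = 0.298 ⇒ √Kc = x/(2.0 − 2x).
x = √0.298·2.0/(1 + 2√0.298) = 0.54589·2.0/2.0918 = 0.52194.
[B] = x = 0.522 M.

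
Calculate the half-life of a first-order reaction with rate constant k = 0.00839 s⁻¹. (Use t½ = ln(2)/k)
82.62 s

t½ = ln(2)/k = 0.6931/0.00839 = 82.62 s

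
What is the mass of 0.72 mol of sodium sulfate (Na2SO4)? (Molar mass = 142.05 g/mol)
Mass = 0.72 mol × 142.05 g/mol = 102.3 g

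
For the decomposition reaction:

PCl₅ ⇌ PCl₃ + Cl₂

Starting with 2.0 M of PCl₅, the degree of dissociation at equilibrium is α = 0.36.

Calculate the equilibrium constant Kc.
K_c = 0.4050

x = α·[A]₀ = 0.36 × 2.0 = 0.72 M dissociated.
At eq: [PCl₅] = 2.0 − 0.72 = 1.28 M; [PCl₃] = [Cl₂] = x = 0.72 M.
Kc = [PCl₃][Cl₂]/[PCl₅] = (0.72)²/1.28 = 0.405.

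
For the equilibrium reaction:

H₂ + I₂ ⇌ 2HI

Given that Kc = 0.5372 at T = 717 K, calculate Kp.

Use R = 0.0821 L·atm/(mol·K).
K_p = 0.5372

Δn = (moles gaseous products) − (moles gaseous reactants) = 0
T = 717 K; RT = 0.0821 × 717 = 58.8657
Kp = Kc·(RT)^Δn = 0.5372 × (58.8657)^0 = 0.5372 × 1 = 0.5372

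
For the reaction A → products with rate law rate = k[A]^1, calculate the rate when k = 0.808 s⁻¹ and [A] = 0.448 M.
0.362 M/s

rate = k·[A]^1 = 0.808·(0.448)^1 = 0.808·0.448 = 0.362 M/s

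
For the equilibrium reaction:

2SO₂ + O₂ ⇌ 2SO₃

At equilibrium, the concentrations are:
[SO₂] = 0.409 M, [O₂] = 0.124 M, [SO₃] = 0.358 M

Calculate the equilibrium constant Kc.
K_c = 6.1787

Kc = ([SO₃]^2) / ([SO₂]^2 × [O₂])
   = ((0.358)^2) / ((0.409)^2·(0.124))
   = 0.12816 / 0.020743 = 6.1787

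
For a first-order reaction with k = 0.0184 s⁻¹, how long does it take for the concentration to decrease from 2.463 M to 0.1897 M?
139.33 s

From ln[A] = ln[A]₀ - k·t: t = ln([A]₀/[A])/k = ln(2.463/0.1897)/0.0184 = ln(12.9837)/0.0184 = 2.5637/0.0184 = 139.33 s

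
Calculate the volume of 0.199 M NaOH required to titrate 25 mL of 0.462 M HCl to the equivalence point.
V_{base} = 58.0 mL

At equivalence: moles acid = moles base.
moles HCl = 0.462 M × 0.025 L = 0.01155 mol
V_NaOH = 0.01155 mol ÷ 0.199 M = 0.05804 L = 58.0 mL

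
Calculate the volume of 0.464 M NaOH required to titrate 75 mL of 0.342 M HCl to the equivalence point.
V_{base} = 55.3 mL

At equivalence: moles acid = moles base.
moles HCl = 0.342 M × 0.075 L = 0.02565 mol
V_NaOH = 0.02565 mol ÷ 0.464 M = 0.05528 L = 55.3 mL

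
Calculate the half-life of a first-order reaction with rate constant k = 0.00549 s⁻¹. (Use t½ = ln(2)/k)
126.26 s

t½ = ln(2)/k = 0.6931/0.00549 = 126.26 s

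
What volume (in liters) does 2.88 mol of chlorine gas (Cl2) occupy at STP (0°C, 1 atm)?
At STP, 1 mol of gas occupies 22.4 L
Volume = 2.88 mol × 22.4 L/mol = 64.51 L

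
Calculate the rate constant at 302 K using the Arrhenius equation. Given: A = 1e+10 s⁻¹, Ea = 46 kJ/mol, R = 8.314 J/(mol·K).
1.11e+02 s⁻¹

k = A·exp(-Ea/(R·T)) = 1e+10·exp(-46000/(8.314·302)) = 1e+10·exp(-18.3206) = 1e+10·1.1052e-08 = 1.11e+02 s⁻¹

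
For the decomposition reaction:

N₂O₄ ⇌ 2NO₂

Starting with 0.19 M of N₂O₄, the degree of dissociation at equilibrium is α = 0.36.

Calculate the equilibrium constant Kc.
K_c = 0.1539

x = α·[A]₀ = 0.36 × 0.19 = 0.0684 M dissociated.
At eq: [N₂O₄] = 0.19 − 0.0684 = 0.1216 M; [NO₂] = 2x = 0.1368 M.
Kc = [NO₂]²/[N₂O₄] = (0.1368)²/0.1216 = 0.1539.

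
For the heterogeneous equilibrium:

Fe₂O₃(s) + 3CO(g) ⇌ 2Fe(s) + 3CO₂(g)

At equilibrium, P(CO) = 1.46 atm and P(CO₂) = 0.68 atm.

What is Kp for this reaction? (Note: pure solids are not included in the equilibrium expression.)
K_p = 0.101

Solids (Fe₂O₃, Fe) are excluded.
Kp = P(CO₂)³/P(CO)³ = (0.68)³/(1.46)³ = 0.3144/3.112 = 0.101.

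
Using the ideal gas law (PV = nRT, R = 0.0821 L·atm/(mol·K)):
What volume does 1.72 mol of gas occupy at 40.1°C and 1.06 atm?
T = 40.1°C + 273.15 = 313.25 K
V = nRT/P = (1.72 × 0.0821 × 313.25) / 1.06
V = 41.73 L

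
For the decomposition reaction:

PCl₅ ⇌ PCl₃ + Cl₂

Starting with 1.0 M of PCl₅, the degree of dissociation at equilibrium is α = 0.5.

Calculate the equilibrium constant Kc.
K_c = 0.5000

x = α·[A]₀ = 0.5 × 1.0 = 0.5 M dissociated.
At eq: [PCl₅] = 1.0 − 0.5 = 0.5 M; [PCl₃] = [Cl₂] = x = 0.5 M.
Kc = [PCl₃][Cl₂]/[PCl₅] = (0.5)²/0.5 = 0.5.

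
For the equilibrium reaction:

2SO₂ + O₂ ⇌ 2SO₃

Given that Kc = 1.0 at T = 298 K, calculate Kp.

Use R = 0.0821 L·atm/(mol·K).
K_p = 0.0409

Δn = (moles gaseous products) − (moles gaseous reactants) = -1
T = 298 K; RT = 0.0821 × 298 = 24.4658
Kp = Kc·(RT)^Δn = 1.0 × (24.4658)^-1 = 1.0 × 0.0408734 = 0.0409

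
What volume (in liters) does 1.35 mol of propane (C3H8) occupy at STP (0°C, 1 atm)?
At STP, 1 mol of gas occupies 22.4 L
Volume = 1.35 mol × 22.4 L/mol = 30.24 L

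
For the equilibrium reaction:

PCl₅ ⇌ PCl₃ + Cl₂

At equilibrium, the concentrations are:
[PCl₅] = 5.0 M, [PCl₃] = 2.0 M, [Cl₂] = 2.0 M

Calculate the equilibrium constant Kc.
K_c = 0.8000

Kc = ([PCl₃] × [Cl₂]) / ([PCl₅])
   = ((2.0)·(2.0)) / ((5.0))
   = 4 / 5 = 0.8000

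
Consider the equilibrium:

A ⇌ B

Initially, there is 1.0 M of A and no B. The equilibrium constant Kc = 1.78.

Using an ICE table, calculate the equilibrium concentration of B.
[B] = 0.640 M

ICE: [A] = 1.0 − x, [B] = x.
Kc = x/(1.0 − x) = 1.78 ⇒ x = 1.78·1.0/(1 + 1.78) = 1.78/2.78 = 0.6403.
[B] = x = 0.640 M.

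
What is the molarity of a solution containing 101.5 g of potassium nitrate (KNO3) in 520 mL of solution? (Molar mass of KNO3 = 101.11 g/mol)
Moles of KNO3 = 101.5 g ÷ 101.11 g/mol = 1.00386 mol
Volume = 520 mL = 0.52 L
Molarity = 1.00386 mol ÷ 0.52 L = 1.93 M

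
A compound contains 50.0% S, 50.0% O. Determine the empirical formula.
Moles of S = 50.0 g / 32.07 g/mol = 1.559 mol
Moles of O = 50.0 g / 16.0 g/mol = 3.125 mol

Smallest moles = 1.559
Divide all by smallest:
S: 1.559 / 1.559 = 1.00
O: 3.125 / 1.559 = 2.00

Empirical formula: SO2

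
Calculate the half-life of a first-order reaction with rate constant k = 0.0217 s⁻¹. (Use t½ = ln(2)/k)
31.94 s

t½ = ln(2)/k = 0.6931/0.0217 = 31.94 s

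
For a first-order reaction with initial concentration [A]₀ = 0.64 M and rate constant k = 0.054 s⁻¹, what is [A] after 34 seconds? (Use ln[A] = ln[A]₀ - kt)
0.1021 M

ln[A] = ln[A]₀ - k·t = ln(0.64) - (0.054)·(34) = -0.4463 - 1.8360 = -2.2823
[A] = e^(-2.2823) = 0.1021 M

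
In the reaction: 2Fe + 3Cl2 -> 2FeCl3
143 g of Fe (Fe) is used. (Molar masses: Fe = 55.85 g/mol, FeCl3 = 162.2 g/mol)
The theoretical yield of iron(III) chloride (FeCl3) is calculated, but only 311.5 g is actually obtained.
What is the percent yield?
Moles of Fe = 143 g ÷ 55.85 g/mol = 2.56043 mol
Mole ratio: 2 mol FeCl3 / 2 mol Fe
Moles of FeCl3 = 2.56043 × (2/2) = 2.56043 mol
Theoretical yield = 2.56043 mol × 162.2 g/mol = 415.3 g
Actual yield = 311.5 g
Percent yield = (311.5 / 415.3) × 100% = 75.0%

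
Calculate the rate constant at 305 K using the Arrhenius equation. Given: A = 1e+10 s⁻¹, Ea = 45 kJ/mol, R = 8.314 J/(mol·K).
1.96e+02 s⁻¹

k = A·exp(-Ea/(R·T)) = 1e+10·exp(-45000/(8.314·305)) = 1e+10·exp(-17.7461) = 1e+10·1.9632e-08 = 1.96e+02 s⁻¹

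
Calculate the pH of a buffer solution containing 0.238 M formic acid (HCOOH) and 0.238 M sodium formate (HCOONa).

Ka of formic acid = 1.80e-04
pH = 3.74

pKa = -log(1.80e-04) = 3.74. pH = pKa + log([A⁻]/[HA]) = 3.74 + log(0.238/0.238)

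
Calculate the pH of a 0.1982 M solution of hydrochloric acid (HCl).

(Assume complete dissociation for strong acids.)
pH = 0.70

[H⁺] = 0.1982 M for strong acid. pH = -log[H⁺] = -log(0.1982)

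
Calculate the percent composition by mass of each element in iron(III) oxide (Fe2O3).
Fe: 69.94%, O: 30.06%

Molar mass of Fe2O3 = 159.7 g/mol
% Fe = (2 × 55.85) / 159.7 × 100% = 111.7 / 159.7 × 100% = 69.94%
% O = (3 × 16.0) / 159.7 × 100% = 48 / 159.7 × 100% = 30.06%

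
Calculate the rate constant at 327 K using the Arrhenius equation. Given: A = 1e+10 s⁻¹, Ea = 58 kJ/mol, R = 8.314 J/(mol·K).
5.43e+00 s⁻¹

k = A·exp(-Ea/(R·T)) = 1e+10·exp(-58000/(8.314·327)) = 1e+10·exp(-21.3339) = 1e+10·5.4301e-10 = 5.43e+00 s⁻¹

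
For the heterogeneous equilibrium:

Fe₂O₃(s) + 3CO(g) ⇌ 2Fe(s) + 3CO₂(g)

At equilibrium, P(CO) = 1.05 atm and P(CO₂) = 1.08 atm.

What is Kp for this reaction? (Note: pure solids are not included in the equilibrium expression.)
K_p = 1.088

Solids (Fe₂O₃, Fe) are excluded.
Kp = P(CO₂)³/P(CO)³ = (1.08)³/(1.05)³ = 1.26/1.158 = 1.088.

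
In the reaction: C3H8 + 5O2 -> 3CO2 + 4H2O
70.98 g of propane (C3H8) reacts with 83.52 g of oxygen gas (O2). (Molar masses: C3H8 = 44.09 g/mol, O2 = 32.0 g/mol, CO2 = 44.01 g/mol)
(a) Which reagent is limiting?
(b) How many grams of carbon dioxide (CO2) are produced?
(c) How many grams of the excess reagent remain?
(a) O2, (b) 68.92 g, (c) 47.97 g

Moles of C3H8 = 70.98 g ÷ 44.09 g/mol = 1.60989 mol
Moles of O2 = 83.52 g ÷ 32.0 g/mol = 2.61 mol
Moles ÷ coefficient: C3H8: 1.60989/1 = 1.61, O2: 2.61/5 = 0.522
(a) O2 has the smaller value, so O2 is the limiting reagent.
(b) Moles of CO2 = 2.61 mol O2 × (3/5) = 1.566 mol; mass = 1.566 mol × 44.01 g/mol = 68.92 g
(c) C3H8 consumed = 2.61 × (1/5) = 0.522 mol; remaining = 1.60989 − 0.522 = 1.08789 mol; mass = 1.08789 mol × 44.09 g/mol = 47.97 g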